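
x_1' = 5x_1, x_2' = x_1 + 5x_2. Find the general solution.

x_1(t) = K_2e^(5t), x_2(t) = K_1e^(5t) + K_2te^(5t) + 3K_2e^(5t)

Coefficient matrix A = [[5, 0], [1, 5]].
Characteristic polynomial det(A - λI) = λ^2 - 10λ + 25 = 0.
Single eigenvalue λ = 5 with algebraic multiplicity 2.
Eigenvector v = (0,1); generalized eigenvector w with (A-λI)w=v is (1,3).
General solution: e^(5t)[K_1·v + K_2·(t·v + w)].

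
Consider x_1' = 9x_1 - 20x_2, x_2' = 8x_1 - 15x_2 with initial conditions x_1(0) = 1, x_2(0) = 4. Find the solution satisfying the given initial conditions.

Coefficient matrix A = [[9, -20], [8, -15]].
Characteristic polynomial det(A - λI) = λ^2 + 6λ + 25 = 0.
Eigenvalues λ = -3 ± 4i (complex conjugate pair).
For λ=-3+4i: an eigenvector is (-2,-1) - i(-1,-1) = (-2 + i, -1 + i).
A real fundamental pair from Re and Im of e^((-3+4i)t)v: X_1 = e^(-3t)(cos(4t)·(-2,-1) + sin(4t)·(-1,-1)), X_2 = e^(-3t)(sin(4t)·(-2,-1) - cos(4t)·(-1,-1)).
General solution: C_1X_1 + C_2X_2.
Applying x_1(0)=1, x_2(0)=4 gives C_1=3, C_2=7.

x_1(t) = -17e^(-3t)sin(4t) + e^(-3t)cos(4t), x_2(t) = -10e^(-3t)sin(4t) + 4e^(-3t)cos(4t)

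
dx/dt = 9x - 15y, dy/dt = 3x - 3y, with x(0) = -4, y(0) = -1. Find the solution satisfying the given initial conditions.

x(t) = -3e^(3t)sin(3t) - 4e^(3t)cos(3t), y(t) = -2e^(3t)sin(3t) - e^(3t)cos(3t)

Coefficient matrix A = [[9, -15], [3, -3]].
Characteristic polynomial det(A - λI) = λ^2 - 6λ + 18 = 0.
Eigenvalues λ = 3 ± 3i (complex conjugate pair).
For λ=3+3i: an eigenvector is (-2,-1) - i(1,0) = (-2 - i, -1).
A real fundamental pair from Re and Im of e^((3+3i)t)v: X_1 = e^(3t)(cos(3t)·(-2,-1) + sin(3t)·(1,0)), X_2 = e^(3t)(sin(3t)·(-2,-1) - cos(3t)·(1,0)).
General solution: c_1X_1 + c_2X_2.
Applying x(0)=-4, y(0)=-1 gives c_1=1, c_2=2.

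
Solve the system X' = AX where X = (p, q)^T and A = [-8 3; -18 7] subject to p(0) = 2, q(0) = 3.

Coefficient matrix A = [[-8, 3], [-18, 7]].
Characteristic polynomial det(A - λI) = λ^2 + λ - 2 = 0.
Eigenvalues λ = 1, -2.
For λ=1: (A-λI) row 1 is [-9, 3], so an eigenvector is (1, 3).
For λ=-2: (A-λI) row 1 is [-6, 3], so an eigenvector is (1, 2).
General solution: K_1e^(t)(1,3) + K_2e^(-2t)(1,2).
Applying p(0)=2, q(0)=3 gives K_1=-1, K_2=3.

p(t) = -e^(t) + 3e^(-2t), q(t) = -3e^(t) + 6e^(-2t)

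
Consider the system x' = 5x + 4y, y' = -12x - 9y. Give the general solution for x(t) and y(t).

x(t) = -K_1e^(-3t) + 2K_2e^(-t), y(t) = 2K_1e^(-3t) - 3K_2e^(-t)

Coefficient matrix A = [[5, 4], [-12, -9]].
Characteristic polynomial det(A - λI) = λ^2 + 4λ + 3 = 0.
Eigenvalues λ = -3, -1.
For λ=-3: (A-λI) row 1 is [8, 4], so an eigenvector is (-1, 2).
For λ=-1: (A-λI) row 1 is [6, 4], so an eigenvector is (2, -3).
General solution: K_1e^(-3t)(-1,2) + K_2e^(-t)(2,-3).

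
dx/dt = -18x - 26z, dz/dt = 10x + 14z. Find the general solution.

Coefficient matrix A = [[-18, -26], [10, 14]].
Characteristic polynomial det(A - λI) = λ^2 + 4λ + 8 = 0.
Eigenvalues λ = -2 ± 2i (complex conjugate pair).
For λ=-2+2i: an eigenvector is (3,-2) - i(2,-1) = (3 - 2i, -2 + i).
A real fundamental pair from Re and Im of e^((-2+2i)t)v: X_1 = e^(-2t)(cos(2t)·(3,-2) + sin(2t)·(2,-1)), X_2 = e^(-2t)(sin(2t)·(3,-2) - cos(2t)·(2,-1)).
General solution: K_1X_1 + K_2X_2.

x(t) = 2K_1e^(-2t)sin(2t) + 3K_1e^(-2t)cos(2t) + 3K_2e^(-2t)sin(2t) - 2K_2e^(-2t)cos(2t), z(t) = -K_1e^(-2t)sin(2t) - 2K_1e^(-2t)cos(2t) - 2K_2e^(-2t)sin(2t) + K_2e^(-2t)cos(2t)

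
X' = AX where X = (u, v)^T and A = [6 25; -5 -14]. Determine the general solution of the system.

Coefficient matrix A = [[6, 25], [-5, -14]].
Characteristic polynomial det(A - λI) = λ^2 + 8λ + 41 = 0.
Eigenvalues λ = -4 ± 5i (complex conjugate pair).
For λ=-4+5i: an eigenvector is (2,-1) - i(-1,0) = (2 + i, -1).
A real fundamental pair from Re and Im of e^((-4+5i)t)v: X_1 = e^(-4t)(cos(5t)·(2,-1) + sin(5t)·(-1,0)), X_2 = e^(-4t)(sin(5t)·(2,-1) - cos(5t)·(-1,0)).
General solution: C_1X_1 + C_2X_2.

u(t) = -C_1e^(-4t)sin(5t) + 2C_1e^(-4t)cos(5t) + 2C_2e^(-4t)sin(5t) + C_2e^(-4t)cos(5t), v(t) = -C_1e^(-4t)cos(5t) - C_2e^(-4t)sin(5t)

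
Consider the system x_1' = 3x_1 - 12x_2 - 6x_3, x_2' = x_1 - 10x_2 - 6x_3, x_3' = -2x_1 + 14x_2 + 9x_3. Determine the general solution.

Coefficient matrix A = [[3, -12, -6], [1, -10, -6], [-2, 14, 9]].
det(A - λI) = 0 gives eigenvalues λ = -3, 3, 2.
For λ=-3: eigenvector (1,1,-1).
For λ=3: eigenvector (-1,-1,2).
For λ=2: eigenvector (0,1,-2).
General solution: C_1e^(-3t)(1,1,-1) + C_2e^(3t)(-1,-1,2) + C_3e^(2t)(0,1,-2).

x_1(t) = C_1e^(-3t) - C_2e^(3t), x_2(t) = C_1e^(-3t) - C_2e^(3t) + C_3e^(2t), x_3(t) = -C_1e^(-3t) + 2C_2e^(3t) - 2C_3e^(2t)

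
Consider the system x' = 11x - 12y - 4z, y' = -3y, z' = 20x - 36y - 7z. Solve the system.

x(t) = K_1e^(3t) + 4K_2e^(-3t) + 2K_3e^(t), y(t) = K_2e^(-3t), z(t) = 2K_1e^(3t) + 11K_2e^(-3t) + 5K_3e^(t)

Coefficient matrix A = [[11, -12, -4], [0, -3, 0], [20, -36, -7]].
det(A - λI) = 0 gives eigenvalues λ = 3, -3, 1.
For λ=3: eigenvector (1,0,2).
For λ=-3: eigenvector (4,1,11).
For λ=1: eigenvector (2,0,5).
General solution: K_1e^(3t)(1,0,2) + K_2e^(-3t)(4,1,11) + K_3e^(t)(2,0,5).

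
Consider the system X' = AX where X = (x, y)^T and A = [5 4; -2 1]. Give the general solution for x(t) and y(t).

x(t) = K_1e^(3t)sin(2t) - K_1e^(3t)cos(2t) - K_2e^(3t)sin(2t) - K_2e^(3t)cos(2t), y(t) = K_1e^(3t)cos(2t) + K_2e^(3t)sin(2t)

Coefficient matrix A = [[5, 4], [-2, 1]].
Characteristic polynomial det(A - λI) = λ^2 - 6λ + 13 = 0.
Eigenvalues λ = 3 ± 2i (complex conjugate pair).
For λ=3+2i: an eigenvector is (-1,1) - i(1,0) = (-1 - i, 1).
A real fundamental pair from Re and Im of e^((3+2i)t)v: X_1 = e^(3t)(cos(2t)·(-1,1) + sin(2t)·(1,0)), X_2 = e^(3t)(sin(2t)·(-1,1) - cos(2t)·(1,0)).
General solution: K_1X_1 + K_2X_2.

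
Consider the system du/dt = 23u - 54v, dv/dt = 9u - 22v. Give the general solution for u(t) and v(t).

u(t) = 2K_1e^(-4t) - 3K_2e^(5t), v(t) = K_1e^(-4t) - K_2e^(5t)

Coefficient matrix A = [[23, -54], [9, -22]].
Characteristic polynomial det(A - λI) = λ^2 - λ - 20 = 0.
Eigenvalues λ = -4, 5.
For λ=-4: (A-λI) row 1 is [27, -54], so an eigenvector is (2, 1).
For λ=5: (A-λI) row 1 is [18, -54], so an eigenvector is (-3, -1).
General solution: K_1e^(-4t)(2,1) + K_2e^(5t)(-3,-1).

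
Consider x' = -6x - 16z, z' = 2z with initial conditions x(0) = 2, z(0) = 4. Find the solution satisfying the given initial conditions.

x(t) = -8e^(2t) + 10e^(-6t), z(t) = 4e^(2t)

Coefficient matrix A = [[-6, -16], [0, 2]].
Characteristic polynomial det(A - λI) = λ^2 + 4λ - 12 = 0.
Eigenvalues λ = -6, 2.
For λ=-6: (A-λI) row 1 is [0, -16], so an eigenvector is (1, 0).
For λ=2: (A-λI) row 1 is [-8, -16], so an eigenvector is (2, -1).
General solution: K_1e^(-6t)(1,0) + K_2e^(2t)(2,-1).
Applying x(0)=2, z(0)=4 gives K_1=10, K_2=-4.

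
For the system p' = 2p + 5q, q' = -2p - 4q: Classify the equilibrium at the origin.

stable spiral

A = [[2,5],[-2,-4]]; det(A-λI) = λ^2 + 2λ + 2.
λ = -1 ± i: negative real part.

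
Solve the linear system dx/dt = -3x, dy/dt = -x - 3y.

Coefficient matrix A = [[-3, 0], [-1, -3]].
Characteristic polynomial det(A - λI) = λ^2 + 6λ + 9 = 0.
Single eigenvalue λ = -3 with algebraic multiplicity 2.
Eigenvector v = (0,-1); generalized eigenvector w with (A-λI)w=v is (1,-3).
General solution: e^(-3t)[C_1·v + C_2·(t·v + w)].

x(t) = C_2e^(-3t), y(t) = -C_1e^(-3t) - C_2te^(-3t) - 3C_2e^(-3t)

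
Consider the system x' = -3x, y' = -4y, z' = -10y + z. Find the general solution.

Coefficient matrix A = [[-3, 0, 0], [0, -4, 0], [0, -10, 1]].
det(A - λI) = 0 gives eigenvalues λ = -4, -3, 1.
For λ=-4: eigenvector (0,1,2).
For λ=-3: eigenvector (1,0,0).
For λ=1: eigenvector (0,0,1).
General solution: c_1e^(-4t)(0,1,2) + c_2e^(-3t)(1,0,0) + c_3e^(t)(0,0,1).

x(t) = c_2e^(-3t), y(t) = c_1e^(-4t), z(t) = 2c_1e^(-4t) + c_3e^(t)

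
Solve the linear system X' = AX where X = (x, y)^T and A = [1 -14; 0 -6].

x(t) = K_1e^(t) + 2K_2e^(-6t), y(t) = K_2e^(-6t)

Coefficient matrix A = [[1, -14], [0, -6]].
Characteristic polynomial det(A - λI) = λ^2 + 5λ - 6 = 0.
Eigenvalues λ = 1, -6.
For λ=1: (A-λI) row 1 is [0, -14], so an eigenvector is (1, 0).
For λ=-6: (A-λI) row 1 is [7, -14], so an eigenvector is (2, 1).
General solution: K_1e^(t)(1,0) + K_2e^(-6t)(2,1).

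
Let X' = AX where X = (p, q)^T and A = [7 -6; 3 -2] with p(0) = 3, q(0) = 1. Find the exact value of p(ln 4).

A = [[7,-6],[3,-2]]; eigenvalues λ = 1, 4.
Eigenvectors: (-1,-1) for λ=1, (2,1) for λ=4.
From the initial condition, c_1 = 1, c_2 = 2.
p(ln 4) = (1)(4^1)(-1) + (2)(4^4)(2) = 1020.

1020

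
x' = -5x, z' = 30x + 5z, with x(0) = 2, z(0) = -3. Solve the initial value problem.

Coefficient matrix A = [[-5, 0], [30, 5]].
Characteristic polynomial det(A - λI) = λ^2 - 25 = 0.
Eigenvalues λ = -5, 5.
For λ=-5: (A-λI) row 2 is [30, 10], so an eigenvector is (-1, 3).
For λ=5: (A-λI) row 1 is [-10, 0], so an eigenvector is (0, 1).
General solution: K_1e^(-5t)(-1,3) + K_2e^(5t)(0,1).
Applying x(0)=2, z(0)=-3 gives K_1=-2, K_2=3.

x(t) = 2e^(-5t), z(t) = 3e^(5t) - 6e^(-5t)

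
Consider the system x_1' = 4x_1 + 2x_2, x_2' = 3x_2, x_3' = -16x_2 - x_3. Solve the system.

Coefficient matrix A = [[4, 2, 0], [0, 3, 0], [0, -16, -1]].
det(A - λI) = 0 gives eigenvalues λ = 4, -1, 3.
For λ=4: eigenvector (1,0,0).
For λ=-1: eigenvector (0,0,1).
For λ=3: eigenvector (-2,1,-4).
General solution: c_1e^(4t)(1,0,0) + c_2e^(-t)(0,0,1) + c_3e^(3t)(-2,1,-4).

x_1(t) = c_1e^(4t) - 2c_3e^(3t), x_2(t) = c_3e^(3t), x_3(t) = c_2e^(-t) - 4c_3e^(3t)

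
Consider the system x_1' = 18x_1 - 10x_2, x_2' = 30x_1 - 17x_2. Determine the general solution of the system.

x_1(t) = 2c_1e^(3t) - c_2e^(-2t), x_2(t) = 3c_1e^(3t) - 2c_2e^(-2t)

Coefficient matrix A = [[18, -10], [30, -17]].
Characteristic polynomial det(A - λI) = λ^2 - λ - 6 = 0.
Eigenvalues λ = 3, -2.
For λ=3: (A-λI) row 1 is [15, -10], so an eigenvector is (2, 3).
For λ=-2: (A-λI) row 1 is [20, -10], so an eigenvector is (-1, -2).
General solution: c_1e^(3t)(2,3) + c_2e^(-2t)(-1,-2).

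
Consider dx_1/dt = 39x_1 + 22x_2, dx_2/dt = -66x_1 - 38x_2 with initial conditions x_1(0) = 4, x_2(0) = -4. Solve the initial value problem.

Coefficient matrix A = [[39, 22], [-66, -38]].
Characteristic polynomial det(A - λI) = λ^2 - λ - 30 = 0.
Eigenvalues λ = -5, 6.
For λ=-5: (A-λI) row 1 is [44, 22], so an eigenvector is (1, -2).
For λ=6: (A-λI) row 1 is [33, 22], so an eigenvector is (-2, 3).
General solution: c_1e^(-5t)(1,-2) + c_2e^(6t)(-2,3).
Applying x_1(0)=4, x_2(0)=-4 gives c_1=-4, c_2=-4.

x_1(t) = 8e^(6t) - 4e^(-5t), x_2(t) = -12e^(6t) + 8e^(-5t)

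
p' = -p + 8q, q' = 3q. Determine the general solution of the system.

p(t) = 2C_1e^(3t) - C_2e^(-t), q(t) = C_1e^(3t)

Coefficient matrix A = [[-1, 8], [0, 3]].
Characteristic polynomial det(A - λI) = λ^2 - 2λ - 3 = 0.
Eigenvalues λ = 3, -1.
For λ=3: (A-λI) row 1 is [-4, 8], so an eigenvector is (2, 1).
For λ=-1: (A-λI) row 1 is [0, 8], so an eigenvector is (-1, 0).
General solution: C_1e^(3t)(2,1) + C_2e^(-t)(-1,0).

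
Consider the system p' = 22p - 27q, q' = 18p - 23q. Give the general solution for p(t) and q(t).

p(t) = -K_1e^(-5t) - 3K_2e^(4t), q(t) = -K_1e^(-5t) - 2K_2e^(4t)

Coefficient matrix A = [[22, -27], [18, -23]].
Characteristic polynomial det(A - λI) = λ^2 + λ - 20 = 0.
Eigenvalues λ = -5, 4.
For λ=-5: (A-λI) row 1 is [27, -27], so an eigenvector is (-1, -1).
For λ=4: (A-λI) row 1 is [18, -27], so an eigenvector is (-3, -2).
General solution: K_1e^(-5t)(-1,-1) + K_2e^(4t)(-3,-2).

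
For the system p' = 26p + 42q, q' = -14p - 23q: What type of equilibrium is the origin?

saddle

A = [[26,42],[-14,-23]]; det(A-λI) = λ^2 - 3λ - 10.
λ = 5, -2: opposite signs.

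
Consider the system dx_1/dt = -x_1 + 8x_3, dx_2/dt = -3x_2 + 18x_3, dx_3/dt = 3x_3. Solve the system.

x_1(t) = K_1e^(-t) + 2K_2e^(3t), x_2(t) = 3K_2e^(3t) + K_3e^(-3t), x_3(t) = K_2e^(3t)

Coefficient matrix A = [[-1, 0, 8], [0, -3, 18], [0, 0, 3]].
det(A - λI) = 0 gives eigenvalues λ = -1, 3, -3.
For λ=-1: eigenvector (1,0,0).
For λ=3: eigenvector (2,3,1).
For λ=-3: eigenvector (0,1,0).
General solution: K_1e^(-t)(1,0,0) + K_2e^(3t)(2,3,1) + K_3e^(-3t)(0,1,0).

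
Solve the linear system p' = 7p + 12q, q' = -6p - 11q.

Coefficient matrix A = [[7, 12], [-6, -11]].
Characteristic polynomial det(A - λI) = λ^2 + 4λ - 5 = 0.
Eigenvalues λ = -5, 1.
For λ=-5: (A-λI) row 1 is [12, 12], so an eigenvector is (1, -1).
For λ=1: (A-λI) row 1 is [6, 12], so an eigenvector is (-2, 1).
General solution: C_1e^(-5t)(1,-1) + C_2e^(t)(-2,1).

p(t) = C_1e^(-5t) - 2C_2e^(t), q(t) = -C_1e^(-5t) + C_2e^(t)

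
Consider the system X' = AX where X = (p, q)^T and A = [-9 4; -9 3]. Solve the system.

Coefficient matrix A = [[-9, 4], [-9, 3]].
Characteristic polynomial det(A - λI) = λ^2 + 6λ + 9 = 0.
Single eigenvalue λ = -3 with algebraic multiplicity 2.
Eigenvector v = (-2,-3); generalized eigenvector w with (A-λI)w=v is (1,1).
General solution: e^(-3t)[K_1·v + K_2·(t·v + w)].

p(t) = -2K_1e^(-3t) - 2K_2te^(-3t) + K_2e^(-3t), q(t) = -3K_1e^(-3t) - 3K_2te^(-3t) + K_2e^(-3t)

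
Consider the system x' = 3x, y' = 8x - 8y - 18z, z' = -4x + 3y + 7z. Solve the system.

Coefficient matrix A = [[3, 0, 0], [8, -8, -18], [-4, 3, 7]].
det(A - λI) = 0 gives eigenvalues λ = 3, -2, 1.
For λ=3: eigenvector (1,4,-2).
For λ=-2: eigenvector (0,3,-1).
For λ=1: eigenvector (0,-2,1).
General solution: K_1e^(3t)(1,4,-2) + K_2e^(-2t)(0,3,-1) + K_3e^(t)(0,-2,1).

x(t) = K_1e^(3t), y(t) = 4K_1e^(3t) + 3K_2e^(-2t) - 2K_3e^(t), z(t) = -2K_1e^(3t) - K_2e^(-2t) + K_3e^(t)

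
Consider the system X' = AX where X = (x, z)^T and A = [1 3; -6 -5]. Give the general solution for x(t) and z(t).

x(t) = -K_1e^(-2t)sin(3t) + K_2e^(-2t)cos(3t), z(t) = K_1e^(-2t)sin(3t) - K_1e^(-2t)cos(3t) - K_2e^(-2t)sin(3t) - K_2e^(-2t)cos(3t)

Coefficient matrix A = [[1, 3], [-6, -5]].
Characteristic polynomial det(A - λI) = λ^2 + 4λ + 13 = 0.
Eigenvalues λ = -2 ± 3i (complex conjugate pair).
For λ=-2+3i: an eigenvector is (0,-1) - i(-1,1) = (0 + i, -1 - i).
A real fundamental pair from Re and Im of e^((-2+3i)t)v: X_1 = e^(-2t)(cos(3t)·(0,-1) + sin(3t)·(-1,1)), X_2 = e^(-2t)(sin(3t)·(0,-1) - cos(3t)·(-1,1)).
General solution: K_1X_1 + K_2X_2.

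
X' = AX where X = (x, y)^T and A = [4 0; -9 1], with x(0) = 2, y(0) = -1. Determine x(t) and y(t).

Coefficient matrix A = [[4, 0], [-9, 1]].
Characteristic polynomial det(A - λI) = λ^2 - 5λ + 4 = 0.
Eigenvalues λ = 1, 4.
For λ=1: (A-λI) row 1 is [3, 0], so an eigenvector is (0, 1).
For λ=4: (A-λI) row 2 is [-9, -3], so an eigenvector is (1, -3).
General solution: C_1e^(t)(0,1) + C_2e^(4t)(1,-3).
Applying x(0)=2, y(0)=-1 gives C_1=5, C_2=2.

x(t) = 2e^(4t), y(t) = -6e^(4t) + 5e^(t)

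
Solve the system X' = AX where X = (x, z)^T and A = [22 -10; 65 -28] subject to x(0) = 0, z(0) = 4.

Coefficient matrix A = [[22, -10], [65, -28]].
Characteristic polynomial det(A - λI) = λ^2 + 6λ + 34 = 0.
Eigenvalues λ = -3 ± 5i (complex conjugate pair).
For λ=-3+5i: an eigenvector is (-1,-3) - i(1,2) = (-1 - i, -3 - 2i).
A real fundamental pair from Re and Im of e^((-3+5i)t)v: X_1 = e^(-3t)(cos(5t)·(-1,-3) + sin(5t)·(1,2)), X_2 = e^(-3t)(sin(5t)·(-1,-3) - cos(5t)·(1,2)).
General solution: K_1X_1 + K_2X_2.
Applying x(0)=0, z(0)=4 gives K_1=-4, K_2=4.

x(t) = -8e^(-3t)sin(5t), z(t) = -20e^(-3t)sin(5t) + 4e^(-3t)cos(5t)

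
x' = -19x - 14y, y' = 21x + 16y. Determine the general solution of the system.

Coefficient matrix A = [[-19, -14], [21, 16]].
Characteristic polynomial det(A - λI) = λ^2 + 3λ - 10 = 0.
Eigenvalues λ = -5, 2.
For λ=-5: (A-λI) row 1 is [-14, -14], so an eigenvector is (-1, 1).
For λ=2: (A-λI) row 1 is [-21, -14], so an eigenvector is (-2, 3).
General solution: C_1e^(-5t)(-1,1) + C_2e^(2t)(-2,3).

x(t) = -C_1e^(-5t) - 2C_2e^(2t), y(t) = C_1e^(-5t) + 3C_2e^(2t)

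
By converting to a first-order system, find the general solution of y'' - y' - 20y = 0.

Let x_1 = y, x_2 = y'. Then x_1' = x_2 and x_2' = 20x_1 + x_2.
A = [[0,1],[20,1]]; det(A-λI) = λ^2 - λ - 20.
Eigenvalues λ = -4, 5 with eigenvectors (1,-4), (1,5).

y(t) = c_1e^(-4t) + c_2e^(5t)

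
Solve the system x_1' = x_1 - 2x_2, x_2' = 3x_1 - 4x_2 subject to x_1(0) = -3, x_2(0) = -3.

x_1(t) = -3e^(-t), x_2(t) = -3e^(-t)

Coefficient matrix A = [[1, -2], [3, -4]].
Characteristic polynomial det(A - λI) = λ^2 + 3λ + 2 = 0.
Eigenvalues λ = -2, -1.
For λ=-2: (A-λI) row 1 is [3, -2], so an eigenvector is (-2, -3).
For λ=-1: (A-λI) row 1 is [2, -2], so an eigenvector is (-1, -1).
General solution: c_1e^(-2t)(-2,-3) + c_2e^(-t)(-1,-1).
Applying x_1(0)=-3, x_2(0)=-3 gives c_1=0, c_2=3.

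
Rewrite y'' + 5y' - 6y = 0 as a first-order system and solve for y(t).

Let x_1 = y, x_2 = y'. Then x_1' = x_2 and x_2' = 6x_1 - 5x_2.
A = [[0,1],[6,-5]]; det(A-λI) = λ^2 + 5λ - 6.
Eigenvalues λ = 1, -6 with eigenvectors (1,1), (1,-6).

y(t) = K_1e^(t) + K_2e^(-6t)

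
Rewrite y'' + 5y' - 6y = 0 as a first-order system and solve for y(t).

Let x_1 = y, x_2 = y'. Then x_1' = x_2 and x_2' = 6x_1 - 5x_2.
A = [[0,1],[6,-5]]; det(A-λI) = λ^2 + 5λ - 6.
Eigenvalues λ = 1, -6 with eigenvectors (1,1), (1,-6).

y(t) = c_1e^(t) + c_2e^(-6t)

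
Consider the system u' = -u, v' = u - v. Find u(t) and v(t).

u(t) = c_2e^(-t), v(t) = c_1e^(-t) + c_2te^(-t) - c_2e^(-t)

Coefficient matrix A = [[-1, 0], [1, -1]].
Characteristic polynomial det(A - λI) = λ^2 + 2λ + 1 = 0.
Single eigenvalue λ = -1 with algebraic multiplicity 2.
Eigenvector v = (0,1); generalized eigenvector w with (A-λI)w=v is (1,-1).
General solution: e^(-t)[c_1·v + c_2·(t·v + w)].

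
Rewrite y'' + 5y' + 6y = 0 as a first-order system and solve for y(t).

y(t) = c_1e^(-2t) + c_2e^(-3t)

Let x_1 = y, x_2 = y'. Then x_1' = x_2 and x_2' = -6x_1 - 5x_2.
A = [[0,1],[-6,-5]]; det(A-λI) = λ^2 + 5λ + 6.
Eigenvalues λ = -2, -3 with eigenvectors (1,-2), (1,-3).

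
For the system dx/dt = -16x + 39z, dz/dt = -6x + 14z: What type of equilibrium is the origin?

A = [[-16,39],[-6,14]]; det(A-λI) = λ^2 + 2λ + 10.
λ = -1 ± 3i: negative real part.

stable spiral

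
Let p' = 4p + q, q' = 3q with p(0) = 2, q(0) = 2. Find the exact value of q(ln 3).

A = [[4,1],[0,3]]; eigenvalues λ = 4, 3.
Eigenvectors: (-1,0) for λ=4, (1,-1) for λ=3.
From the initial condition, c_1 = -4, c_2 = -2.
q(ln 3) = (-4)(3^4)(0) + (-2)(3^3)(-1) = 54.

54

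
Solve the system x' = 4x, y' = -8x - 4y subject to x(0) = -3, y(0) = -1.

x(t) = -3e^(4t), y(t) = 3e^(4t) - 4e^(-4t)

Coefficient matrix A = [[4, 0], [-8, -4]].
Characteristic polynomial det(A - λI) = λ^2 - 16 = 0.
Eigenvalues λ = -4, 4.
For λ=-4: (A-λI) row 1 is [8, 0], so an eigenvector is (0, -1).
For λ=4: (A-λI) row 2 is [-8, -8], so an eigenvector is (-1, 1).
General solution: c_1e^(-4t)(0,-1) + c_2e^(4t)(-1,1).
Applying x(0)=-3, y(0)=-1 gives c_1=4, c_2=3.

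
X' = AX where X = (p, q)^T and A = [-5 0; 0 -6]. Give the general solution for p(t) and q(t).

Coefficient matrix A = [[-5, 0], [0, -6]].
Characteristic polynomial det(A - λI) = λ^2 + 11λ + 30 = 0.
Eigenvalues λ = -6, -5.
For λ=-6: (A-λI) row 1 is [1, 0], so an eigenvector is (0, -1).
For λ=-5: (A-λI) row 2 is [0, -1], so an eigenvector is (1, 0).
General solution: K_1e^(-6t)(0,-1) + K_2e^(-5t)(1,0).

p(t) = K_2e^(-5t), q(t) = -K_1e^(-6t)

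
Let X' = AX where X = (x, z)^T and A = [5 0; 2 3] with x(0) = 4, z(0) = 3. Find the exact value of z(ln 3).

A = [[5,0],[2,3]]; eigenvalues λ = 5, 3.
Eigenvectors: (-1,-1) for λ=5, (0,1) for λ=3.
From the initial condition, c_1 = -4, c_2 = -1.
z(ln 3) = (-4)(3^5)(-1) + (-1)(3^3)(1) = 945.

945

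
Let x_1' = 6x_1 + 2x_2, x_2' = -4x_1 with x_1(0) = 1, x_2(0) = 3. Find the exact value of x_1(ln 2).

A = [[6,2],[-4,0]]; eigenvalues λ = 2, 4.
Eigenvectors: (1,-2) for λ=2, (-1,1) for λ=4.
From the initial condition, c_1 = -4, c_2 = -5.
x_1(ln 2) = (-4)(2^2)(1) + (-5)(2^4)(-1) = 64.

64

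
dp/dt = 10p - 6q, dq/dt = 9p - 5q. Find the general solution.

p(t) = -2c_1e^(t) + c_2e^(4t), q(t) = -3c_1e^(t) + c_2e^(4t)

Coefficient matrix A = [[10, -6], [9, -5]].
Characteristic polynomial det(A - λI) = λ^2 - 5λ + 4 = 0.
Eigenvalues λ = 1, 4.
For λ=1: (A-λI) row 1 is [9, -6], so an eigenvector is (-2, -3).
For λ=4: (A-λI) row 1 is [6, -6], so an eigenvector is (1, 1).
General solution: c_1e^(t)(-2,-3) + c_2e^(4t)(1,1).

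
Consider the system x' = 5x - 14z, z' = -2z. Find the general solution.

Coefficient matrix A = [[5, -14], [0, -2]].
Characteristic polynomial det(A - λI) = λ^2 - 3λ - 10 = 0.
Eigenvalues λ = -2, 5.
For λ=-2: (A-λI) row 1 is [7, -14], so an eigenvector is (-2, -1).
For λ=5: (A-λI) row 1 is [0, -14], so an eigenvector is (-1, 0).
General solution: C_1e^(-2t)(-2,-1) + C_2e^(5t)(-1,0).

x(t) = -2C_1e^(-2t) - C_2e^(5t), z(t) = -C_1e^(-2t)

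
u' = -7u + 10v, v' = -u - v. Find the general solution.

u(t) = 3c_1e^(-4t)sin(t) - c_1e^(-4t)cos(t) - c_2e^(-4t)sin(t) - 3c_2e^(-4t)cos(t), v(t) = c_1e^(-4t)sin(t) - c_2e^(-4t)cos(t)

Coefficient matrix A = [[-7, 10], [-1, -1]].
Characteristic polynomial det(A - λI) = λ^2 + 8λ + 17 = 0.
Eigenvalues λ = -4 ± i (complex conjugate pair).
For λ=-4+i: an eigenvector is (-1,0) - i(3,1) = (-1 - 3i, 0 - i).
A real fundamental pair from Re and Im of e^((-4+i)t)v: X_1 = e^(-4t)(cos(t)·(-1,0) + sin(t)·(3,1)), X_2 = e^(-4t)(sin(t)·(-1,0) - cos(t)·(3,1)).
General solution: c_1X_1 + c_2X_2.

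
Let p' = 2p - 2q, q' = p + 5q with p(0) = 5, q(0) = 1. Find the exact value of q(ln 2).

A = [[2,-2],[1,5]]; eigenvalues λ = 4, 3.
Eigenvectors: (-1,1) for λ=4, (2,-1) for λ=3.
From the initial condition, c_1 = 7, c_2 = 6.
q(ln 2) = (7)(2^4)(1) + (6)(2^3)(-1) = 64.

64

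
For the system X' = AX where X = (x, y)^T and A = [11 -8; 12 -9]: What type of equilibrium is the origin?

A = [[11,-8],[12,-9]]; det(A-λI) = λ^2 - 2λ - 3.
λ = -1, 3: opposite signs.

saddle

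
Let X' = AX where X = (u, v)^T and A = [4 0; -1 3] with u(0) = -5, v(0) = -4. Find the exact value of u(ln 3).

-405

A = [[4,0],[-1,3]]; eigenvalues λ = 3, 4.
Eigenvectors: (0,1) for λ=3, (-1,1) for λ=4.
From the initial condition, c_1 = -9, c_2 = 5.
u(ln 3) = (-9)(3^3)(0) + (5)(3^4)(-1) = -405.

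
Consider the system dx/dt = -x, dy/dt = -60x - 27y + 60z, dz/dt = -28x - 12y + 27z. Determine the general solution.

Coefficient matrix A = [[-1, 0, 0], [-60, -27, 60], [-28, -12, 27]].
det(A - λI) = 0 gives eigenvalues λ = -1, 3, -3.
For λ=-1: eigenvector (1,0,1).
For λ=3: eigenvector (0,2,1).
For λ=-3: eigenvector (0,5,2).
General solution: K_1e^(-t)(1,0,1) + K_2e^(3t)(0,2,1) + K_3e^(-3t)(0,5,2).

x(t) = K_1e^(-t), y(t) = 2K_2e^(3t) + 5K_3e^(-3t), z(t) = K_1e^(-t) + K_2e^(3t) + 2K_3e^(-3t)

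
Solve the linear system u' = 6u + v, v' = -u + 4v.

Coefficient matrix A = [[6, 1], [-1, 4]].
Characteristic polynomial det(A - λI) = λ^2 - 10λ + 25 = 0.
Single eigenvalue λ = 5 with algebraic multiplicity 2.
Eigenvector v = (1,-1); generalized eigenvector w with (A-λI)w=v is (3,-2).
General solution: e^(5t)[c_1·v + c_2·(t·v + w)].

u(t) = c_1e^(5t) + c_2te^(5t) + 3c_2e^(5t), v(t) = -c_1e^(5t) - c_2te^(5t) - 2c_2e^(5t)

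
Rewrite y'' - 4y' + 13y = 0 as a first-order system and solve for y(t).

y(t) = c_1e^(2t)cos(3t) + c_2e^(2t)sin(3t)

Let x_1 = y, x_2 = y'. Then x_1' = x_2 and x_2' = -13x_1 + 4x_2.
A = [[0,1],[-13,4]]; det(A-λI) = λ^2 - 4λ + 13.
Eigenvalues λ = 2 ± 3i.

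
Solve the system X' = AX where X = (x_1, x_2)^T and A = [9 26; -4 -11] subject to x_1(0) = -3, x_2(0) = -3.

x_1(t) = -54e^(-t)sin(2t) - 3e^(-t)cos(2t), x_2(t) = 21e^(-t)sin(2t) - 3e^(-t)cos(2t)

Coefficient matrix A = [[9, 26], [-4, -11]].
Characteristic polynomial det(A - λI) = λ^2 + 2λ + 5 = 0.
Eigenvalues λ = -1 ± 2i (complex conjugate pair).
For λ=-1+2i: an eigenvector is (3,-1) - i(2,-1) = (3 - 2i, -1 + i).
A real fundamental pair from Re and Im of e^((-1+2i)t)v: X_1 = e^(-t)(cos(2t)·(3,-1) + sin(2t)·(2,-1)), X_2 = e^(-t)(sin(2t)·(3,-1) - cos(2t)·(2,-1)).
General solution: c_1X_1 + c_2X_2.
Applying x_1(0)=-3, x_2(0)=-3 gives c_1=-9, c_2=-12.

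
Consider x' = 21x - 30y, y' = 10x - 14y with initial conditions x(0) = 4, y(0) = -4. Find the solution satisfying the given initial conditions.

x(t) = 40e^(6t) - 36e^(t), y(t) = 20e^(6t) - 24e^(t)

Coefficient matrix A = [[21, -30], [10, -14]].
Characteristic polynomial det(A - λI) = λ^2 - 7λ + 6 = 0.
Eigenvalues λ = 6, 1.
For λ=6: (A-λI) row 1 is [15, -30], so an eigenvector is (2, 1).
For λ=1: (A-λI) row 1 is [20, -30], so an eigenvector is (-3, -2).
General solution: K_1e^(6t)(2,1) + K_2e^(t)(-3,-2).
Applying x(0)=4, y(0)=-4 gives K_1=20, K_2=12.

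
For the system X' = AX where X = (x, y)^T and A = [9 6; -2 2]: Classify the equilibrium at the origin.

unstable node

A = [[9,6],[-2,2]]; det(A-λI) = λ^2 - 11λ + 30.
λ = 6, 5: both positive.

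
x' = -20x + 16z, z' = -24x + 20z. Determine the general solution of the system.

x(t) = -2C_1e^(4t) + C_2e^(-4t), z(t) = -3C_1e^(4t) + C_2e^(-4t)

Coefficient matrix A = [[-20, 16], [-24, 20]].
Characteristic polynomial det(A - λI) = λ^2 - 16 = 0.
Eigenvalues λ = 4, -4.
For λ=4: (A-λI) row 1 is [-24, 16], so an eigenvector is (-2, -3).
For λ=-4: (A-λI) row 1 is [-16, 16], so an eigenvector is (1, 1).
General solution: C_1e^(4t)(-2,-3) + C_2e^(-4t)(1,1).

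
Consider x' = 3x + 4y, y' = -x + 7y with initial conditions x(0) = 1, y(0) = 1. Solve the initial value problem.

x(t) = 2te^(5t) + e^(5t), y(t) = te^(5t) + e^(5t)

Coefficient matrix A = [[3, 4], [-1, 7]].
Characteristic polynomial det(A - λI) = λ^2 - 10λ + 25 = 0.
Single eigenvalue λ = 5 with algebraic multiplicity 2.
Eigenvector v = (2,1); generalized eigenvector w with (A-λI)w=v is (-3,-1).
General solution: e^(5t)[C_1·v + C_2·(t·v + w)].
Applying x(0)=1, y(0)=1 gives C_1=2, C_2=1.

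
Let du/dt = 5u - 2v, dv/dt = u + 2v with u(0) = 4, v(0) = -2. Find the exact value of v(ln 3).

A = [[5,-2],[1,2]]; eigenvalues λ = 4, 3.
Eigenvectors: (-2,-1) for λ=4, (1,1) for λ=3.
From the initial condition, c_1 = -6, c_2 = -8.
v(ln 3) = (-6)(3^4)(-1) + (-8)(3^3)(1) = 270.

270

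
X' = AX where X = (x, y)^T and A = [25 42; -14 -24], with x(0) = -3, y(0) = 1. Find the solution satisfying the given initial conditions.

Coefficient matrix A = [[25, 42], [-14, -24]].
Characteristic polynomial det(A - λI) = λ^2 - λ - 12 = 0.
Eigenvalues λ = -3, 4.
For λ=-3: (A-λI) row 1 is [28, 42], so an eigenvector is (3, -2).
For λ=4: (A-λI) row 1 is [21, 42], so an eigenvector is (2, -1).
General solution: C_1e^(-3t)(3,-2) + C_2e^(4t)(2,-1).
Applying x(0)=-3, y(0)=1 gives C_1=1, C_2=-3.

x(t) = -6e^(4t) + 3e^(-3t), y(t) = 3e^(4t) - 2e^(-3t)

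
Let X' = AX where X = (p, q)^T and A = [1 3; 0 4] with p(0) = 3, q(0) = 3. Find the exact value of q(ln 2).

48

A = [[1,3],[0,4]]; eigenvalues λ = 4, 1.
Eigenvectors: (-1,-1) for λ=4, (1,0) for λ=1.
From the initial condition, c_1 = -3, c_2 = 0.
q(ln 2) = (-3)(2^4)(-1) + (0)(2^1)(0) = 48.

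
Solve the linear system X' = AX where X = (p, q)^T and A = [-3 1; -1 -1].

Coefficient matrix A = [[-3, 1], [-1, -1]].
Characteristic polynomial det(A - λI) = λ^2 + 4λ + 4 = 0.
Single eigenvalue λ = -2 with algebraic multiplicity 2.
Eigenvector v = (1,1); generalized eigenvector w with (A-λI)w=v is (-3,-2).
General solution: e^(-2t)[c_1·v + c_2·(t·v + w)].

p(t) = c_1e^(-2t) + c_2te^(-2t) - 3c_2e^(-2t), q(t) = c_1e^(-2t) + c_2te^(-2t) - 2c_2e^(-2t)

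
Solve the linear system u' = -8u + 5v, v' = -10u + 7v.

u(t) = -C_1e^(2t) + C_2e^(-3t), v(t) = -2C_1e^(2t) + C_2e^(-3t)

Coefficient matrix A = [[-8, 5], [-10, 7]].
Characteristic polynomial det(A - λI) = λ^2 + λ - 6 = 0.
Eigenvalues λ = 2, -3.
For λ=2: (A-λI) row 1 is [-10, 5], so an eigenvector is (-1, -2).
For λ=-3: (A-λI) row 1 is [-5, 5], so an eigenvector is (1, 1).
General solution: C_1e^(2t)(-1,-2) + C_2e^(-3t)(1,1).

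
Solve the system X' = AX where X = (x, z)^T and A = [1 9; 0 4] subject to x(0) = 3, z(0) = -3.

Coefficient matrix A = [[1, 9], [0, 4]].
Characteristic polynomial det(A - λI) = λ^2 - 5λ + 4 = 0.
Eigenvalues λ = 4, 1.
For λ=4: (A-λI) row 1 is [-3, 9], so an eigenvector is (-3, -1).
For λ=1: (A-λI) row 1 is [0, 9], so an eigenvector is (-1, 0).
General solution: K_1e^(4t)(-3,-1) + K_2e^(t)(-1,0).
Applying x(0)=3, z(0)=-3 gives K_1=3, K_2=-12.

x(t) = -9e^(4t) + 12e^(t), z(t) = -3e^(4t)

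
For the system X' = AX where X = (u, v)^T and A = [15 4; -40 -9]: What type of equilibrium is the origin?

unstable spiral

A = [[15,4],[-40,-9]]; det(A-λI) = λ^2 - 6λ + 25.
λ = 3 ± 4i: positive real part.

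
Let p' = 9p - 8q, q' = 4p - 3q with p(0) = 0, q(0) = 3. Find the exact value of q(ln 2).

-84

A = [[9,-8],[4,-3]]; eigenvalues λ = 5, 1.
Eigenvectors: (-2,-1) for λ=5, (1,1) for λ=1.
From the initial condition, c_1 = 3, c_2 = 6.
q(ln 2) = (3)(2^5)(-1) + (6)(2^1)(1) = -84.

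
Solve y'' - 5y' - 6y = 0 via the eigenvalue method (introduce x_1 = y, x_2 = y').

y(t) = K_1e^(6t) + K_2e^(-t)

Let x_1 = y, x_2 = y'. Then x_1' = x_2 and x_2' = 6x_1 + 5x_2.
A = [[0,1],[6,5]]; det(A-λI) = λ^2 - 5λ - 6.
Eigenvalues λ = 6, -1 with eigenvectors (1,6), (1,-1).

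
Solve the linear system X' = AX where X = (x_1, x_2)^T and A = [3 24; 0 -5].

Coefficient matrix A = [[3, 24], [0, -5]].
Characteristic polynomial det(A - λI) = λ^2 + 2λ - 15 = 0.
Eigenvalues λ = 3, -5.
For λ=3: (A-λI) row 1 is [0, 24], so an eigenvector is (1, 0).
For λ=-5: (A-λI) row 1 is [8, 24], so an eigenvector is (-3, 1).
General solution: K_1e^(3t)(1,0) + K_2e^(-5t)(-3,1).

x_1(t) = K_1e^(3t) - 3K_2e^(-5t), x_2(t) = K_2e^(-5t)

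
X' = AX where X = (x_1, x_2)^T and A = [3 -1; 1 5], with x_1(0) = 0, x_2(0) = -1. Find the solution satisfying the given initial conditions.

x_1(t) = te^(4t), x_2(t) = -te^(4t) - e^(4t)

Coefficient matrix A = [[3, -1], [1, 5]].
Characteristic polynomial det(A - λI) = λ^2 - 8λ + 16 = 0.
Single eigenvalue λ = 4 with algebraic multiplicity 2.
Eigenvector v = (-1,1); generalized eigenvector w with (A-λI)w=v is (1,0).
General solution: e^(4t)[C_1·v + C_2·(t·v + w)].
Applying x_1(0)=0, x_2(0)=-1 gives C_1=-1, C_2=-1.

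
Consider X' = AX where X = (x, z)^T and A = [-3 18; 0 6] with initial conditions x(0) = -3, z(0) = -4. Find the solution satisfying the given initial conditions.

Coefficient matrix A = [[-3, 18], [0, 6]].
Characteristic polynomial det(A - λI) = λ^2 - 3λ - 18 = 0.
Eigenvalues λ = 6, -3.
For λ=6: (A-λI) row 1 is [-9, 18], so an eigenvector is (2, 1).
For λ=-3: (A-λI) row 1 is [0, 18], so an eigenvector is (-1, 0).
General solution: c_1e^(6t)(2,1) + c_2e^(-3t)(-1,0).
Applying x(0)=-3, z(0)=-4 gives c_1=-4, c_2=-5.

x(t) = -8e^(6t) + 5e^(-3t), z(t) = -4e^(6t)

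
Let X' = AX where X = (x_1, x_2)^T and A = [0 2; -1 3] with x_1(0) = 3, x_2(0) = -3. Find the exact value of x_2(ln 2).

A = [[0,2],[-1,3]]; eigenvalues λ = 2, 1.
Eigenvectors: (-1,-1) for λ=2, (2,1) for λ=1.
From the initial condition, c_1 = 9, c_2 = 6.
x_2(ln 2) = (9)(2^2)(-1) + (6)(2^1)(1) = -24.

-24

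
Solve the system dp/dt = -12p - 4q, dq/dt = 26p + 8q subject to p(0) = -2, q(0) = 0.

Coefficient matrix A = [[-12, -4], [26, 8]].
Characteristic polynomial det(A - λI) = λ^2 + 4λ + 8 = 0.
Eigenvalues λ = -2 ± 2i (complex conjugate pair).
For λ=-2+2i: an eigenvector is (-1,2) - i(1,-3) = (-1 - i, 2 + 3i).
A real fundamental pair from Re and Im of e^((-2+2i)t)v: X_1 = e^(-2t)(cos(2t)·(-1,2) + sin(2t)·(1,-3)), X_2 = e^(-2t)(sin(2t)·(-1,2) - cos(2t)·(1,-3)).
General solution: C_1X_1 + C_2X_2.
Applying p(0)=-2, q(0)=0 gives C_1=6, C_2=-4.

p(t) = 10e^(-2t)sin(2t) - 2e^(-2t)cos(2t), q(t) = -26e^(-2t)sin(2t)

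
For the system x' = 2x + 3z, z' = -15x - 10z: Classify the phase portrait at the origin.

A = [[2,3],[-15,-10]]; det(A-λI) = λ^2 + 8λ + 25.
λ = -4 ± 3i: negative real part.

stable spiral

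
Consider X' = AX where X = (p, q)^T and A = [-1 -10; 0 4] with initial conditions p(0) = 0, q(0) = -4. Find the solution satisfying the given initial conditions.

Coefficient matrix A = [[-1, -10], [0, 4]].
Characteristic polynomial det(A - λI) = λ^2 - 3λ - 4 = 0.
Eigenvalues λ = -1, 4.
For λ=-1: (A-λI) row 1 is [0, -10], so an eigenvector is (-1, 0).
For λ=4: (A-λI) row 1 is [-5, -10], so an eigenvector is (2, -1).
General solution: K_1e^(-t)(-1,0) + K_2e^(4t)(2,-1).
Applying p(0)=0, q(0)=-4 gives K_1=8, K_2=4.

p(t) = 8e^(4t) - 8e^(-t), q(t) = -4e^(4t)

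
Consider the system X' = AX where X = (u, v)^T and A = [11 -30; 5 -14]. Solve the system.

Coefficient matrix A = [[11, -30], [5, -14]].
Characteristic polynomial det(A - λI) = λ^2 + 3λ - 4 = 0.
Eigenvalues λ = -4, 1.
For λ=-4: (A-λI) row 1 is [15, -30], so an eigenvector is (2, 1).
For λ=1: (A-λI) row 1 is [10, -30], so an eigenvector is (-3, -1).
General solution: C_1e^(-4t)(2,1) + C_2e^(t)(-3,-1).

u(t) = 2C_1e^(-4t) - 3C_2e^(t), v(t) = C_1e^(-4t) - C_2e^(t)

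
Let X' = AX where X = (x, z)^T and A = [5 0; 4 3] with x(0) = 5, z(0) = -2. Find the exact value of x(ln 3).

1215

A = [[5,0],[4,3]]; eigenvalues λ = 5, 3.
Eigenvectors: (-1,-2) for λ=5, (0,-1) for λ=3.
From the initial condition, c_1 = -5, c_2 = 12.
x(ln 3) = (-5)(3^5)(-1) + (12)(3^3)(0) = 1215.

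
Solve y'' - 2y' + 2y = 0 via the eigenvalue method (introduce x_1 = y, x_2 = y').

Let x_1 = y, x_2 = y'. Then x_1' = x_2 and x_2' = -2x_1 + 2x_2.
A = [[0,1],[-2,2]]; det(A-λI) = λ^2 - 2λ + 2.
Eigenvalues λ = 1 ± i.

y(t) = K_1e^(t)cos(t) + K_2e^(t)sin(t)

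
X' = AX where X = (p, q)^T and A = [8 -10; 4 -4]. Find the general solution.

p(t) = -C_1e^(2t)sin(2t) - 2C_1e^(2t)cos(2t) - 2C_2e^(2t)sin(2t) + C_2e^(2t)cos(2t), q(t) = -C_1e^(2t)sin(2t) - C_1e^(2t)cos(2t) - C_2e^(2t)sin(2t) + C_2e^(2t)cos(2t)

Coefficient matrix A = [[8, -10], [4, -4]].
Characteristic polynomial det(A - λI) = λ^2 - 4λ + 8 = 0.
Eigenvalues λ = 2 ± 2i (complex conjugate pair).
For λ=2+2i: an eigenvector is (-2,-1) - i(-1,-1) = (-2 + i, -1 + i).
A real fundamental pair from Re and Im of e^((2+2i)t)v: X_1 = e^(2t)(cos(2t)·(-2,-1) + sin(2t)·(-1,-1)), X_2 = e^(2t)(sin(2t)·(-2,-1) - cos(2t)·(-1,-1)).
General solution: C_1X_1 + C_2X_2.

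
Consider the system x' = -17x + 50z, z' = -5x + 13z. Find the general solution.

Coefficient matrix A = [[-17, 50], [-5, 13]].
Characteristic polynomial det(A - λI) = λ^2 + 4λ + 29 = 0.
Eigenvalues λ = -2 ± 5i (complex conjugate pair).
For λ=-2+5i: an eigenvector is (-1,0) - i(3,1) = (-1 - 3i, 0 - i).
A real fundamental pair from Re and Im of e^((-2+5i)t)v: X_1 = e^(-2t)(cos(5t)·(-1,0) + sin(5t)·(3,1)), X_2 = e^(-2t)(sin(5t)·(-1,0) - cos(5t)·(3,1)).
General solution: C_1X_1 + C_2X_2.

x(t) = 3C_1e^(-2t)sin(5t) - C_1e^(-2t)cos(5t) - C_2e^(-2t)sin(5t) - 3C_2e^(-2t)cos(5t), z(t) = C_1e^(-2t)sin(5t) - C_2e^(-2t)cos(5t)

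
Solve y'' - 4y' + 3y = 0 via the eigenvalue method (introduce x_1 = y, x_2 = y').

Let x_1 = y, x_2 = y'. Then x_1' = x_2 and x_2' = -3x_1 + 4x_2.
A = [[0,1],[-3,4]]; det(A-λI) = λ^2 - 4λ + 3.
Eigenvalues λ = 3, 1 with eigenvectors (1,3), (1,1).

y(t) = C_1e^(3t) + C_2e^(t)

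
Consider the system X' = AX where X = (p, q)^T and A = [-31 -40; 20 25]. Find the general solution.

p(t) = c_1e^(-3t)sin(4t) - 3c_1e^(-3t)cos(4t) - 3c_2e^(-3t)sin(4t) - c_2e^(-3t)cos(4t), q(t) = -c_1e^(-3t)sin(4t) + 2c_1e^(-3t)cos(4t) + 2c_2e^(-3t)sin(4t) + c_2e^(-3t)cos(4t)

Coefficient matrix A = [[-31, -40], [20, 25]].
Characteristic polynomial det(A - λI) = λ^2 + 6λ + 25 = 0.
Eigenvalues λ = -3 ± 4i (complex conjugate pair).
For λ=-3+4i: an eigenvector is (-3,2) - i(1,-1) = (-3 - i, 2 + i).
A real fundamental pair from Re and Im of e^((-3+4i)t)v: X_1 = e^(-3t)(cos(4t)·(-3,2) + sin(4t)·(1,-1)), X_2 = e^(-3t)(sin(4t)·(-3,2) - cos(4t)·(1,-1)).
General solution: c_1X_1 + c_2X_2.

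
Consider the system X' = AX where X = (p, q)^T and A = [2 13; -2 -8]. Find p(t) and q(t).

Coefficient matrix A = [[2, 13], [-2, -8]].
Characteristic polynomial det(A - λI) = λ^2 + 6λ + 10 = 0.
Eigenvalues λ = -3 ± i (complex conjugate pair).
For λ=-3+i: an eigenvector is (-3,1) - i(-2,1) = (-3 + 2i, 1 - i).
A real fundamental pair from Re and Im of e^((-3+i)t)v: X_1 = e^(-3t)(cos(t)·(-3,1) + sin(t)·(-2,1)), X_2 = e^(-3t)(sin(t)·(-3,1) - cos(t)·(-2,1)).
General solution: K_1X_1 + K_2X_2.

p(t) = -2K_1e^(-3t)sin(t) - 3K_1e^(-3t)cos(t) - 3K_2e^(-3t)sin(t) + 2K_2e^(-3t)cos(t), q(t) = K_1e^(-3t)sin(t) + K_1e^(-3t)cos(t) + K_2e^(-3t)sin(t) - K_2e^(-3t)cos(t)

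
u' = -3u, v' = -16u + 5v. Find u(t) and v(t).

u(t) = K_2e^(-3t), v(t) = -K_1e^(5t) + 2K_2e^(-3t)

Coefficient matrix A = [[-3, 0], [-16, 5]].
Characteristic polynomial det(A - λI) = λ^2 - 2λ - 15 = 0.
Eigenvalues λ = 5, -3.
For λ=5: (A-λI) row 1 is [-8, 0], so an eigenvector is (0, -1).
For λ=-3: (A-λI) row 2 is [-16, 8], so an eigenvector is (1, 2).
General solution: K_1e^(5t)(0,-1) + K_2e^(-3t)(1,2).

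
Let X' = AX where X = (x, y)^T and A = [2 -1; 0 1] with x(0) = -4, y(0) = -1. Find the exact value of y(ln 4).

-4

A = [[2,-1],[0,1]]; eigenvalues λ = 1, 2.
Eigenvectors: (1,1) for λ=1, (-1,0) for λ=2.
From the initial condition, c_1 = -1, c_2 = 3.
y(ln 4) = (-1)(4^1)(1) + (3)(4^2)(0) = -4.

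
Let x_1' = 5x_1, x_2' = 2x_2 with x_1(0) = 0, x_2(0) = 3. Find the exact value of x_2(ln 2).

12

A = [[5,0],[0,2]]; eigenvalues λ = 2, 5.
Eigenvectors: (0,1) for λ=2, (-1,0) for λ=5.
From the initial condition, c_1 = 3, c_2 = 0.
x_2(ln 2) = (3)(2^2)(1) + (0)(2^5)(0) = 12.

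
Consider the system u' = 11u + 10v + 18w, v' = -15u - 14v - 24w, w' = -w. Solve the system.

u(t) = C_1e^(t) - 2C_2e^(-4t) + C_3e^(-t), v(t) = -C_1e^(t) + 3C_2e^(-4t) - 3C_3e^(-t), w(t) = C_3e^(-t)

Coefficient matrix A = [[11, 10, 18], [-15, -14, -24], [0, 0, -1]].
det(A - λI) = 0 gives eigenvalues λ = 1, -4, -1.
For λ=1: eigenvector (1,-1,0).
For λ=-4: eigenvector (-2,3,0).
For λ=-1: eigenvector (1,-3,1).
General solution: C_1e^(t)(1,-1,0) + C_2e^(-4t)(-2,3,0) + C_3e^(-t)(1,-3,1).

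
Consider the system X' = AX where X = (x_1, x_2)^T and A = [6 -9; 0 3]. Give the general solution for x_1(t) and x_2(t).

x_1(t) = -3c_1e^(3t) + c_2e^(6t), x_2(t) = -c_1e^(3t)

Coefficient matrix A = [[6, -9], [0, 3]].
Characteristic polynomial det(A - λI) = λ^2 - 9λ + 18 = 0.
Eigenvalues λ = 3, 6.
For λ=3: (A-λI) row 1 is [3, -9], so an eigenvector is (-3, -1).
For λ=6: (A-λI) row 1 is [0, -9], so an eigenvector is (1, 0).
General solution: c_1e^(3t)(-3,-1) + c_2e^(6t)(1,0).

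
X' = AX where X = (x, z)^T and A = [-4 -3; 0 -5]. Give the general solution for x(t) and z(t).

Coefficient matrix A = [[-4, -3], [0, -5]].
Characteristic polynomial det(A - λI) = λ^2 + 9λ + 20 = 0.
Eigenvalues λ = -5, -4.
For λ=-5: (A-λI) row 1 is [1, -3], so an eigenvector is (-3, -1).
For λ=-4: (A-λI) row 1 is [0, -3], so an eigenvector is (-1, 0).
General solution: C_1e^(-5t)(-3,-1) + C_2e^(-4t)(-1,0).

x(t) = -3C_1e^(-5t) - C_2e^(-4t), z(t) = -C_1e^(-5t)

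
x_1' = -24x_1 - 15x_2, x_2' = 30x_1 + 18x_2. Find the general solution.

x_1(t) = -c_1e^(-3t)sin(3t) - 2c_1e^(-3t)cos(3t) - 2c_2e^(-3t)sin(3t) + c_2e^(-3t)cos(3t), x_2(t) = c_1e^(-3t)sin(3t) + 3c_1e^(-3t)cos(3t) + 3c_2e^(-3t)sin(3t) - c_2e^(-3t)cos(3t)

Coefficient matrix A = [[-24, -15], [30, 18]].
Characteristic polynomial det(A - λI) = λ^2 + 6λ + 18 = 0.
Eigenvalues λ = -3 ± 3i (complex conjugate pair).
For λ=-3+3i: an eigenvector is (-2,3) - i(-1,1) = (-2 + i, 3 - i).
A real fundamental pair from Re and Im of e^((-3+3i)t)v: X_1 = e^(-3t)(cos(3t)·(-2,3) + sin(3t)·(-1,1)), X_2 = e^(-3t)(sin(3t)·(-2,3) - cos(3t)·(-1,1)).
General solution: c_1X_1 + c_2X_2.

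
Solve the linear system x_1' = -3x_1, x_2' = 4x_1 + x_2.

Coefficient matrix A = [[-3, 0], [4, 1]].
Characteristic polynomial det(A - λI) = λ^2 + 2λ - 3 = 0.
Eigenvalues λ = 1, -3.
For λ=1: (A-λI) row 1 is [-4, 0], so an eigenvector is (0, 1).
For λ=-3: (A-λI) row 2 is [4, 4], so an eigenvector is (-1, 1).
General solution: K_1e^(t)(0,1) + K_2e^(-3t)(-1,1).

x_1(t) = -K_2e^(-3t), x_2(t) = K_1e^(t) + K_2e^(-3t)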